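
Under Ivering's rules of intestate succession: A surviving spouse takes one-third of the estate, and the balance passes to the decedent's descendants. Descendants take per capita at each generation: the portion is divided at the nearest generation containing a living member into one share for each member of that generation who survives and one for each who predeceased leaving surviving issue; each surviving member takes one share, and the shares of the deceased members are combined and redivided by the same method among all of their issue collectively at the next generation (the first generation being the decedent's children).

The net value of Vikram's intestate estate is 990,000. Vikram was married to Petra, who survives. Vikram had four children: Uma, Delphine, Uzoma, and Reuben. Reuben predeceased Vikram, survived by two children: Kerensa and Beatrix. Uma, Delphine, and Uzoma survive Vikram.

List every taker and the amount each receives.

Petra takes one-third of 990,000 = 330,000. The remaining 660,000 passes to the descendants.
The descendants' portion (660,000) is divided at the children's generation into 4 shares of 165,000. Uma, Delphine, and Uzoma each take 165,000. The remaining share for the deceased Reuben (165,000) is carried to the next generation.
That pool (165,000) is divided at the grandchildren's generation equally among Kerensa and Beatrix: 82,500 each.

Petra: 330,000; Uma: 165,000; Delphine: 165,000; Uzoma: 165,000; Kerensa: 82,500; Beatrix: 82,500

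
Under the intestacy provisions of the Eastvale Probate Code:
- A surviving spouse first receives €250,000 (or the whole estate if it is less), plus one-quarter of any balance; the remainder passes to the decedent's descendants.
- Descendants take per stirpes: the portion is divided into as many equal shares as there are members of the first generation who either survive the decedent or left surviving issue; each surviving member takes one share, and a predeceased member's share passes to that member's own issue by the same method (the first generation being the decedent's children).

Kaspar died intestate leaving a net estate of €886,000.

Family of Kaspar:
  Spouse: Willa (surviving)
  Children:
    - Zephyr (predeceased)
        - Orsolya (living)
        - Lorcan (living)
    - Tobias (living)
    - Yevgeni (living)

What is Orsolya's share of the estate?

Orsolya receives €79,500.

Willa first takes €250,000, leaving a balance of €636,000. Willa then takes one-quarter of the balance (€159,000), for a total of €409,000. The remaining €477,000 passes to the descendants.
The descendants' portion (€477,000) is divided into 3 shares of €159,000: Tobias and Yevgeni each take €159,000; Zephyr's €159,000 share passes to Zephyr's issue.
Zephyr's share (€159,000) is divided into 2 shares of €79,500: Orsolya and Lorcan each take €79,500.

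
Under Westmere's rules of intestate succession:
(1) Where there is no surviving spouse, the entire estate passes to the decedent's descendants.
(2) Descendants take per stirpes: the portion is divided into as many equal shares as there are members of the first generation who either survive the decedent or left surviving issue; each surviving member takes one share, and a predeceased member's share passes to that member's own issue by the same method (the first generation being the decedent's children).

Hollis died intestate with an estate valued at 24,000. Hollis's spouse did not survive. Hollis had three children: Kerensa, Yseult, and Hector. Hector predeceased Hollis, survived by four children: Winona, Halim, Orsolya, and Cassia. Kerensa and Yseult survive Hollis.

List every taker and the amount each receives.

The entire 24,000 passes to the descendants.
That amount (24,000) is divided into 3 shares of 8,000: Kerensa and Yseult each take 8,000; Hector's 8,000 share passes to Hector's issue.
Hector's share (8,000) is divided into 4 shares of 2,000: Winona, Halim, Orsolya, and Cassia each take 2,000.

Kerensa: 8,000; Yseult: 8,000; Winona: 2,000; Halim: 2,000; Orsolya: 2,000; Cassia: 2,000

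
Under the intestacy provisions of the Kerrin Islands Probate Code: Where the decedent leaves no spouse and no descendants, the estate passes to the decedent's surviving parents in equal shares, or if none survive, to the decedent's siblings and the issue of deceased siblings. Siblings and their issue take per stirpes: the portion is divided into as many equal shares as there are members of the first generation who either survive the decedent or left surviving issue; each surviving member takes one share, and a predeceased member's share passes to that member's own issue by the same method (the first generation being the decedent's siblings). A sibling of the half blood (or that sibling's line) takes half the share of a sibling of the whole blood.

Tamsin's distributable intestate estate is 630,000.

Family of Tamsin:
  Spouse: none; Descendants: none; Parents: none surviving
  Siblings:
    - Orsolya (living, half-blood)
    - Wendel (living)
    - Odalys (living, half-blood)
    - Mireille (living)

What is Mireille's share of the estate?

Mireille receives 210,000.

The entire 630,000 passes to the siblings and their issue.
Counting each half-blood sibling's line as half a unit, there are 3 units in 630,000, so one unit is 210,000. Whole-blood lines (Wendel and Mireille) take 210,000 each; half-blood lines (Orsolya and Odalys) take 105,000 each.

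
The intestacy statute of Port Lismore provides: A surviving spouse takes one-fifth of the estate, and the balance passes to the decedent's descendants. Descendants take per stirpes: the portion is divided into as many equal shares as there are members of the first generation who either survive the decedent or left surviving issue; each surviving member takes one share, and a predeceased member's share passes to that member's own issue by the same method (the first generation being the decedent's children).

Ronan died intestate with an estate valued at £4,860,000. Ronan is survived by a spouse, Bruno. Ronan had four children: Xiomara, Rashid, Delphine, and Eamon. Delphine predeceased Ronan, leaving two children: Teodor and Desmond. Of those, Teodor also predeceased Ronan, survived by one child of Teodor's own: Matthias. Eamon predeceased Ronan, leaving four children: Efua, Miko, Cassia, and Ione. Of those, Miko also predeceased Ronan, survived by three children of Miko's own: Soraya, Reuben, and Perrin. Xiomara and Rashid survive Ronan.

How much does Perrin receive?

Perrin receives £81,000.

Bruno takes one-fifth of £4,860,000 = £972,000. The remaining £3,888,000 passes to the descendants.
The descendants' portion (£3,888,000) is divided into 4 shares of £972,000: Xiomara and Rashid each take £972,000; Delphine's £972,000 share passes to Delphine's issue; Eamon's £972,000 share passes to Eamon's issue.
Delphine's share (£972,000) is divided into 2 shares of £486,000: Desmond takes £486,000; Teodor's £486,000 share passes to Teodor's issue.
Teodor's share (£486,000) passes entirely to Matthias.
Eamon's share (£972,000) is divided into 4 shares of £243,000: Efua, Cassia, and Ione each take £243,000; Miko's £243,000 share passes to Miko's issue.
Miko's share (£243,000) is divided into 3 shares of £81,000: Soraya, Reuben, and Perrin each take £81,000.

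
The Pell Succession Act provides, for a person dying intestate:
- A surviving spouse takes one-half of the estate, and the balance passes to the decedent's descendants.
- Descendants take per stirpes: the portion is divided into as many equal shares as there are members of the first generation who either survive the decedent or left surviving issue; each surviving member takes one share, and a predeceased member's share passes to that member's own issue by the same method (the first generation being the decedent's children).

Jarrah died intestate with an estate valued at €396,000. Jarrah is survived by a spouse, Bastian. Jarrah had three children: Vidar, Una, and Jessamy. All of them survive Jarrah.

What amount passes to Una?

Bastian takes one-half of €396,000 = €198,000. The remaining €198,000 passes to the descendants.
The descendants' portion (€198,000) is divided into 3 shares of €66,000: Vidar, Una, and Jessamy each take €66,000.

Una receives €66,000.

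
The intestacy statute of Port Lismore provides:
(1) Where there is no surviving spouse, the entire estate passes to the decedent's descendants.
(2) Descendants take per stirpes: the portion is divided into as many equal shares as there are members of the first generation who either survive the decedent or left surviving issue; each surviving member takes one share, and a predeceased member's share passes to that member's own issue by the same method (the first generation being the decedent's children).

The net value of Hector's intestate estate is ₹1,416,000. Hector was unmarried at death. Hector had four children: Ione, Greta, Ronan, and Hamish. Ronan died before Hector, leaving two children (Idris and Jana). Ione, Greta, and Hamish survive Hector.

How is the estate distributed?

Ione: ₹354,000; Greta: ₹354,000; Idris: ₹177,000; Jana: ₹177,000; Hamish: ₹354,000

The entire ₹1,416,000 passes to the descendants.
That amount (₹1,416,000) is divided into 4 shares of ₹354,000: Ione, Greta, and Hamish each take ₹354,000; Ronan's ₹354,000 share passes to Ronan's issue.
Ronan's share (₹354,000) is divided into 2 shares of ₹177,000: Idris and Jana each take ₹177,000.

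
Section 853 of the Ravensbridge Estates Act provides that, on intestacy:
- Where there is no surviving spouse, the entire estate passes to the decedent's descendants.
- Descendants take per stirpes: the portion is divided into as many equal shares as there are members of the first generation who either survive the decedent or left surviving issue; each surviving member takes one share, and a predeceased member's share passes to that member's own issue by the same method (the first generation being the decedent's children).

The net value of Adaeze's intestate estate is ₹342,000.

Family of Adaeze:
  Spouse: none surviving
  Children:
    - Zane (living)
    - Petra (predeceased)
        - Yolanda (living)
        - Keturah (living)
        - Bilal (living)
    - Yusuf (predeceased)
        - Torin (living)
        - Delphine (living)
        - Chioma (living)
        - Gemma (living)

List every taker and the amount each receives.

The entire ₹342,000 passes to the descendants.
That amount (₹342,000) is divided into 3 shares of ₹114,000: Zane takes ₹114,000; Petra's ₹114,000 share passes to Petra's issue; Yusuf's ₹114,000 share passes to Yusuf's issue.
Petra's share (₹114,000) is divided into 3 shares of ₹38,000: Yolanda, Keturah, and Bilal each take ₹38,000.
Yusuf's share (₹114,000) is divided into 4 shares of ₹28,500: Torin, Delphine, Chioma, and Gemma each take ₹28,500.

Zane: ₹114,000; Yolanda: ₹38,000; Keturah: ₹38,000; Bilal: ₹38,000; Torin: ₹28,500; Delphine: ₹28,500; Chioma: ₹28,500; Gemma: ₹28,500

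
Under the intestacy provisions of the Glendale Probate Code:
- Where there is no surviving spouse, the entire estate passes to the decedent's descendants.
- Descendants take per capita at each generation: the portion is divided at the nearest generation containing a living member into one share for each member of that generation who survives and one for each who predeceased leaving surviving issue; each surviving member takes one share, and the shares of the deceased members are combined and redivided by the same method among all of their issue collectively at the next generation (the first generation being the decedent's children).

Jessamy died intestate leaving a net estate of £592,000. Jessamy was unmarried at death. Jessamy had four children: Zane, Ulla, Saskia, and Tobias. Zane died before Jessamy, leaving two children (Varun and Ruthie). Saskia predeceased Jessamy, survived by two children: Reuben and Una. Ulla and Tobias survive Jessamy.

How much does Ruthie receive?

The entire £592,000 passes to the descendants.
That amount (£592,000) is divided at the children's generation into 4 shares of £148,000. Ulla and Tobias each take £148,000. The 2 shares of the deceased (Zane and Saskia) are combined into a pool of £296,000.
That pool (£296,000) is divided at the grandchildren's generation equally among Varun, Ruthie, Reuben, and Una: £74,000 each.

Ruthie receives £74,000.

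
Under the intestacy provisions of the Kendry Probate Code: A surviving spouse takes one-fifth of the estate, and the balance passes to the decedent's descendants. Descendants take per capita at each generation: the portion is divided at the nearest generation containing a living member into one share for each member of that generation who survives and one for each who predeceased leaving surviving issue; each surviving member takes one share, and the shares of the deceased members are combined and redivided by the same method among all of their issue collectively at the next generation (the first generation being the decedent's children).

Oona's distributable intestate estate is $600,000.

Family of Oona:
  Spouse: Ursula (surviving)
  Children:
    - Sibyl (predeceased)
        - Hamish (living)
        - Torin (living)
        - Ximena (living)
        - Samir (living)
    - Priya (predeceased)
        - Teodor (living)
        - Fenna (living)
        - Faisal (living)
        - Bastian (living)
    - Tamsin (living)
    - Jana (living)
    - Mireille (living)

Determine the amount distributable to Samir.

Samir receives $24,000.

Ursula takes one-fifth of $600,000 = $120,000. The remaining $480,000 passes to the descendants.
The descendants' portion ($480,000) is divided at the children's generation into 5 shares of $96,000. Tamsin, Jana, and Mireille each take $96,000. The 2 shares of the deceased (Sibyl and Priya) are combined into a pool of $192,000.
That pool ($192,000) is divided at the grandchildren's generation equally among Hamish, Torin, Ximena, Samir, Teodor, Fenna, Faisal, and Bastian: $24,000 each.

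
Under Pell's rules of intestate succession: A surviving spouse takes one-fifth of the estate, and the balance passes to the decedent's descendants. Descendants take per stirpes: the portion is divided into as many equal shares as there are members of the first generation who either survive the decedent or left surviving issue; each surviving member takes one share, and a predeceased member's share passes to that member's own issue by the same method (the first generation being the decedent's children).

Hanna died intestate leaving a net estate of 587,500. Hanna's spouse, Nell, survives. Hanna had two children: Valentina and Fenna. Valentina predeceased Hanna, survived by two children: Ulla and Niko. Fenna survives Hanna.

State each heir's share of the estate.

Nell: 117,500; Ulla: 117,500; Niko: 117,500; Fenna: 235,000

Nell takes one-fifth of 587,500 = 117,500. The remaining 470,000 passes to the descendants.
The descendants' portion (470,000) is divided into 2 shares of 235,000: Fenna takes 235,000; Valentina's 235,000 share passes to Valentina's issue.
Valentina's share (235,000) is divided into 2 shares of 117,500: Ulla and Niko each take 117,500.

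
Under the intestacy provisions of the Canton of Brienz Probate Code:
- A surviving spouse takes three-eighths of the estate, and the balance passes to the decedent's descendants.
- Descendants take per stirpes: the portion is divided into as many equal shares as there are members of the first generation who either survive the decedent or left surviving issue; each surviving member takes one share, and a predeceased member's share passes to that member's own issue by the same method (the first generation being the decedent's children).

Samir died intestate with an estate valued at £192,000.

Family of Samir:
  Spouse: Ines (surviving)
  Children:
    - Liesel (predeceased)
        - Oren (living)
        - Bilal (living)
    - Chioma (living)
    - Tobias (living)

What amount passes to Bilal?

Bilal receives £20,000.

Ines takes three-eighths of £192,000 = £72,000. The remaining £120,000 passes to the descendants.
The descendants' portion (£120,000) is divided into 3 shares of £40,000: Chioma and Tobias each take £40,000; Liesel's £40,000 share passes to Liesel's issue.
Liesel's share (£40,000) is divided into 2 shares of £20,000: Oren and Bilal each take £20,000.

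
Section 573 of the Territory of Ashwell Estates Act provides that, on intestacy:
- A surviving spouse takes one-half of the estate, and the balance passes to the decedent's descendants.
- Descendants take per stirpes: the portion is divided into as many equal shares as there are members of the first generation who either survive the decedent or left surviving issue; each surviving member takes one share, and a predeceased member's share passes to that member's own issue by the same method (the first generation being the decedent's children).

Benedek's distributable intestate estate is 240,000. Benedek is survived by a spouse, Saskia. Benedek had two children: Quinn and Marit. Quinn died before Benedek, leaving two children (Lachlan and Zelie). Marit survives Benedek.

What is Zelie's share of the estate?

Zelie receives 30,000.

Saskia takes one-half of 240,000 = 120,000. The remaining 120,000 passes to the descendants.
The descendants' portion (120,000) is divided into 2 shares of 60,000: Marit takes 60,000; Quinn's 60,000 share passes to Quinn's issue.
Quinn's share (60,000) is divided into 2 shares of 30,000: Lachlan and Zelie each take 30,000.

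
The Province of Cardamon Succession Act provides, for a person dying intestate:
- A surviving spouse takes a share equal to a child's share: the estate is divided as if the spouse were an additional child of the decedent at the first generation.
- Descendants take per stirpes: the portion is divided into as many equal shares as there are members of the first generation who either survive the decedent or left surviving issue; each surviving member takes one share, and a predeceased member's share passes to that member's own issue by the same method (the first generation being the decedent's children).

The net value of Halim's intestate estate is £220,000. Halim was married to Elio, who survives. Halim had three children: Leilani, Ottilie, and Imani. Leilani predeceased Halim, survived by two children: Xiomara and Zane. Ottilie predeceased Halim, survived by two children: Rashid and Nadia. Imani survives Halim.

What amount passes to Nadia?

The spouse counts as an additional share at the children's level, so there are 4 primary shares of £55,000. Elio takes one such share (£55,000).
The children's combined portion (£165,000) is divided into 3 shares of £55,000: Imani takes £55,000; Leilani's £55,000 share passes to Leilani's issue; Ottilie's £55,000 share passes to Ottilie's issue.
Leilani's share (£55,000) is divided into 2 shares of £27,500: Xiomara and Zane each take £27,500.
Ottilie's share (£55,000) is divided into 2 shares of £27,500: Rashid and Nadia each take £27,500.

Nadia receives £27,500.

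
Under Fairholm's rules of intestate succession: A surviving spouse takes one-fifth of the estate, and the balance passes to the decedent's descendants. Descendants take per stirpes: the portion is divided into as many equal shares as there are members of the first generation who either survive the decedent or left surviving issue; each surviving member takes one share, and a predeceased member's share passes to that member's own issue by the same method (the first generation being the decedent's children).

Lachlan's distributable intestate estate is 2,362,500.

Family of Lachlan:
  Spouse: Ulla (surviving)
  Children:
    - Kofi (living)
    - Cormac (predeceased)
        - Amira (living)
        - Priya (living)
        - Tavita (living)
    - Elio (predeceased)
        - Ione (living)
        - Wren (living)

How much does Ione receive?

Ulla takes one-fifth of 2,362,500 = 472,500. The remaining 1,890,000 passes to the descendants.
The descendants' portion (1,890,000) is divided into 3 shares of 630,000: Kofi takes 630,000; Cormac's 630,000 share passes to Cormac's issue; Elio's 630,000 share passes to Elio's issue.
Cormac's share (630,000) is divided into 3 shares of 210,000: Amira, Priya, and Tavita each take 210,000.
Elio's share (630,000) is divided into 2 shares of 315,000: Ione and Wren each take 315,000.

Ione receives 315,000.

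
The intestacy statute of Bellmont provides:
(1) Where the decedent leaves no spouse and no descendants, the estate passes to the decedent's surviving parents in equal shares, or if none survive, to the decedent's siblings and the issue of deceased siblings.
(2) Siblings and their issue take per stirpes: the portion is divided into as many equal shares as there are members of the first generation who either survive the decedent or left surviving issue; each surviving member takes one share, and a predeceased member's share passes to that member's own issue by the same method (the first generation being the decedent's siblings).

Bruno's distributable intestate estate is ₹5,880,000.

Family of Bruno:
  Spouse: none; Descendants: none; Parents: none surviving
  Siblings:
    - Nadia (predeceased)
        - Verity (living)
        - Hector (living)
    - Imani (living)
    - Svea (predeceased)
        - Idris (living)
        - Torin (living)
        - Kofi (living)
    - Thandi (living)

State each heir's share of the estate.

Verity: ₹735,000; Hector: ₹735,000; Imani: ₹1,470,000; Idris: ₹490,000; Torin: ₹490,000; Kofi: ₹490,000; Thandi: ₹1,470,000

The entire ₹5,880,000 passes to the siblings and their issue.
That amount (₹5,880,000) is divided into 4 shares of ₹1,470,000: Imani and Thandi each take ₹1,470,000; Nadia's ₹1,470,000 share passes to Nadia's issue; Svea's ₹1,470,000 share passes to Svea's issue.
Nadia's share (₹1,470,000) is divided into 2 shares of ₹735,000: Verity and Hector each take ₹735,000.
Svea's share (₹1,470,000) is divided into 3 shares of ₹490,000: Idris, Torin, and Kofi each take ₹490,000.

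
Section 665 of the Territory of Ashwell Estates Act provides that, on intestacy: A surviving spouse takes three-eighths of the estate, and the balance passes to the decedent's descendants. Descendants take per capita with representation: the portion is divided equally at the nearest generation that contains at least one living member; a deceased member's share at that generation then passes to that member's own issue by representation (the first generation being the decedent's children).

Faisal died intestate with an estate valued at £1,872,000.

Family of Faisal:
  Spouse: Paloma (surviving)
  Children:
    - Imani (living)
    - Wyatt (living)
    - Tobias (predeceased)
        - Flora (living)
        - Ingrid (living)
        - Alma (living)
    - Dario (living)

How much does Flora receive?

Flora receives £97,500.

Paloma takes three-eighths of £1,872,000 = £702,000. The remaining £1,170,000 passes to the descendants.
The descendants' portion (£1,170,000) is divided into 4 shares of £292,500: Imani, Wyatt, and Dario each take £292,500; Tobias's £292,500 share passes to Tobias's issue.
Tobias's share (£292,500) is divided into 3 shares of £97,500: Flora, Ingrid, and Alma each take £97,500.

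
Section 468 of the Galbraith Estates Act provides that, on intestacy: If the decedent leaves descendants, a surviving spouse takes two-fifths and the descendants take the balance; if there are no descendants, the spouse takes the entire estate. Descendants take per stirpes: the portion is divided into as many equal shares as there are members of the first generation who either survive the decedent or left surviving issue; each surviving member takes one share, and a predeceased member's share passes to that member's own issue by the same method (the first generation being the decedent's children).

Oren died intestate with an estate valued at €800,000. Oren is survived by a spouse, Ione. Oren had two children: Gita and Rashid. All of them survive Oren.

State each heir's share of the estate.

Ione: €320,000; Gita: €240,000; Rashid: €240,000

Ione takes two-fifths of €800,000 = €320,000. The remaining €480,000 passes to the descendants.
The descendants' portion (€480,000) is divided into 2 shares of €240,000: Gita and Rashid each take €240,000.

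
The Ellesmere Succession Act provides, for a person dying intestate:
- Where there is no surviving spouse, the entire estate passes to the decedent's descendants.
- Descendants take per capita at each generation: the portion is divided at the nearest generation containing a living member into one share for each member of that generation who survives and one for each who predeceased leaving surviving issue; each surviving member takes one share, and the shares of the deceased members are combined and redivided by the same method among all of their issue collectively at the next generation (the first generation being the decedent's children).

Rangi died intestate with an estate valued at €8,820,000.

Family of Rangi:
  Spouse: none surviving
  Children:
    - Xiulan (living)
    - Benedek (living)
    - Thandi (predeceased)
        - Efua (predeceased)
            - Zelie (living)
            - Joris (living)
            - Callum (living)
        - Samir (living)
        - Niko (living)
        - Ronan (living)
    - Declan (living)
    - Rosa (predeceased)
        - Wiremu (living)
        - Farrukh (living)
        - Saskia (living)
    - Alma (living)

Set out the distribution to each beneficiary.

The entire €8,820,000 passes to the descendants.
That amount (€8,820,000) is divided at the children's generation into 6 shares of €1,470,000. Xiulan, Benedek, Declan, and Alma each take €1,470,000. The 2 shares of the deceased (Thandi and Rosa) are combined into a pool of €2,940,000.
That pool (€2,940,000) is divided at the grandchildren's generation into 7 shares of €420,000. Samir, Niko, Ronan, Wiremu, Farrukh, and Saskia each take €420,000. The remaining share for the deceased Efua (€420,000) is carried to the next generation.
That pool (€420,000) is divided at the great-grandchildren's generation equally among Zelie, Joris, and Callum: €140,000 each.

Xiulan: €1,470,000; Benedek: €1,470,000; Zelie: €140,000; Joris: €140,000; Callum: €140,000; Samir: €420,000; Niko: €420,000; Ronan: €420,000; Declan: €1,470,000; Wiremu: €420,000; Farrukh: €420,000; Saskia: €420,000; Alma: €1,470,000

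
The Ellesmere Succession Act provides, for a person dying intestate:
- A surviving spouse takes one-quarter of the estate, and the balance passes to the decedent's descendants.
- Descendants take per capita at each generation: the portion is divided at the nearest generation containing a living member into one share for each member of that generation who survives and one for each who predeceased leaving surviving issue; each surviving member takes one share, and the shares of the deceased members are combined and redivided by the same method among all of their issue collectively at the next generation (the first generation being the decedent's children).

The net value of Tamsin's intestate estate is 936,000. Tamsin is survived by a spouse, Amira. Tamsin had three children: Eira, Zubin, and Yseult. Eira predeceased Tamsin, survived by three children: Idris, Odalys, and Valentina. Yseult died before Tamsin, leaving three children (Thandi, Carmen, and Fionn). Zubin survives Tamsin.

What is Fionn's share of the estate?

Amira takes one-quarter of 936,000 = 234,000. The remaining 702,000 passes to the descendants.
The descendants' portion (702,000) is divided at the children's generation into 3 shares of 234,000. Zubin takes 234,000. The 2 shares of the deceased (Eira and Yseult) are combined into a pool of 468,000.
That pool (468,000) is divided at the grandchildren's generation equally among Idris, Odalys, Valentina, Thandi, Carmen, and Fionn: 78,000 each.

Fionn receives 78,000.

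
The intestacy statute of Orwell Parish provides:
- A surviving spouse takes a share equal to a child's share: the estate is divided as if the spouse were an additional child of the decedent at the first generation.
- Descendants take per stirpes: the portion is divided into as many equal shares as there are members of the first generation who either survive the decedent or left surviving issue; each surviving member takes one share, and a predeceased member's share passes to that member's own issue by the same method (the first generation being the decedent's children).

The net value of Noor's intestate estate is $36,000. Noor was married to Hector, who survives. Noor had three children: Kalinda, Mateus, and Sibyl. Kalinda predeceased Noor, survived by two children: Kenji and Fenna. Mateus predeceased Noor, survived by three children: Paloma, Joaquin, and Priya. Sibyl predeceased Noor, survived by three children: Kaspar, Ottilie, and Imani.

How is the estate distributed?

The spouse counts as an additional share at the children's level, so there are 4 primary shares of $9,000. Hector takes one such share ($9,000).
The children's combined portion ($27,000) is divided into 3 shares of $9,000: Kalinda's $9,000 share passes to Kalinda's issue; Mateus's $9,000 share passes to Mateus's issue; Sibyl's $9,000 share passes to Sibyl's issue.
Kalinda's share ($9,000) is divided into 2 shares of $4,500: Kenji and Fenna each take $4,500.
Mateus's share ($9,000) is divided into 3 shares of $3,000: Paloma, Joaquin, and Priya each take $3,000.
Sibyl's share ($9,000) is divided into 3 shares of $3,000: Kaspar, Ottilie, and Imani each take $3,000.

Hector: $9,000; Kenji: $4,500; Fenna: $4,500; Paloma: $3,000; Joaquin: $3,000; Priya: $3,000; Kaspar: $3,000; Ottilie: $3,000; Imani: $3,000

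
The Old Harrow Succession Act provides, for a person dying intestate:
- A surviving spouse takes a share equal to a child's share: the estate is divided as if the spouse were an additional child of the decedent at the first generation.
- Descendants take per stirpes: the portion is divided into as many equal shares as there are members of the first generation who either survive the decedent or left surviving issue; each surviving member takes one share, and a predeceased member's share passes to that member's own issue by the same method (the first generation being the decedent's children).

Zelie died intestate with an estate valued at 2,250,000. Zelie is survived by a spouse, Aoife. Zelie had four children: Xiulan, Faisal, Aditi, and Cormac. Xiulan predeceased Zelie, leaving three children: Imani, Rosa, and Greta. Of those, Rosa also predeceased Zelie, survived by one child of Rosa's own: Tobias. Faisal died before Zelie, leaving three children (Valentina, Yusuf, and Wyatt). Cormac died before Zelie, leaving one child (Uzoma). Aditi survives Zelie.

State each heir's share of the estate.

Aoife: 450,000; Imani: 150,000; Tobias: 150,000; Greta: 150,000; Valentina: 150,000; Yusuf: 150,000; Wyatt: 150,000; Aditi: 450,000; Uzoma: 450,000

The spouse counts as an additional share at the children's level, so there are 5 primary shares of 450,000. Aoife takes one such share (450,000).
The children's combined portion (1,800,000) is divided into 4 shares of 450,000: Aditi takes 450,000; Xiulan's 450,000 share passes to Xiulan's issue; Faisal's 450,000 share passes to Faisal's issue; Cormac's 450,000 share passes to Cormac's issue.
Xiulan's share (450,000) is divided into 3 shares of 150,000: Imani and Greta each take 150,000; Rosa's 150,000 share passes to Rosa's issue.
Rosa's share (150,000) passes entirely to Tobias.
Faisal's share (450,000) is divided into 3 shares of 150,000: Valentina, Yusuf, and Wyatt each take 150,000.
Cormac's share (450,000) passes entirely to Uzoma.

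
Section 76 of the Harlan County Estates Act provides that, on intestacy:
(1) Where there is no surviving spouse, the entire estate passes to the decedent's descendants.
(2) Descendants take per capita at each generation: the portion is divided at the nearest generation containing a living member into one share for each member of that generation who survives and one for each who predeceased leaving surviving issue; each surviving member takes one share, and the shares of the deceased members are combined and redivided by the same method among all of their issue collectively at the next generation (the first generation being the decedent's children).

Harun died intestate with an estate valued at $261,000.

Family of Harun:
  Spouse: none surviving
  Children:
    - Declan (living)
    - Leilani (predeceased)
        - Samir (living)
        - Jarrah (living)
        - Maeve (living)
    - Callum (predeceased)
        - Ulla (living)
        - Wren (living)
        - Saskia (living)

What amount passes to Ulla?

The entire $261,000 passes to the descendants.
That amount ($261,000) is divided at the children's generation into 3 shares of $87,000. Declan takes $87,000. The 2 shares of the deceased (Leilani and Callum) are combined into a pool of $174,000.
That pool ($174,000) is divided at the grandchildren's generation equally among Samir, Jarrah, Maeve, Ulla, Wren, and Saskia: $29,000 each.

Ulla receives $29,000.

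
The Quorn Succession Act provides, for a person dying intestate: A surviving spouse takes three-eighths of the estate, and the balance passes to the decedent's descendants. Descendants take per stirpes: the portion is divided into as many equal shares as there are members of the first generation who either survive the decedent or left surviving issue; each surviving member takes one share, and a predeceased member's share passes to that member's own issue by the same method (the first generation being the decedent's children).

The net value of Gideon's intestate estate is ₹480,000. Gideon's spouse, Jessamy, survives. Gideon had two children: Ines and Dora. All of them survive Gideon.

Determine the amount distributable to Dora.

Jessamy takes three-eighths of ₹480,000 = ₹180,000. The remaining ₹300,000 passes to the descendants.
The descendants' portion (₹300,000) is divided into 2 shares of ₹150,000: Ines and Dora each take ₹150,000.

Dora receives ₹150,000.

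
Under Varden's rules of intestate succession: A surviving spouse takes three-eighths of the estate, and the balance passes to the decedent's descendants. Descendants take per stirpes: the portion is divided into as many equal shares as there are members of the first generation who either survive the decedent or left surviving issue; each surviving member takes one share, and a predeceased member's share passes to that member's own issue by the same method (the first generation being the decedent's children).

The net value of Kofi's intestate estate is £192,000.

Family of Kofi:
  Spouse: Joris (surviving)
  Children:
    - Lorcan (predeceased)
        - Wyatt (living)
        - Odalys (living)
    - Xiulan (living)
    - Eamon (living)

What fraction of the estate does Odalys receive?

Odalys receives 5/48 of the estate.

Joris takes three-eighths of £192,000 = £72,000. The remaining £120,000 passes to the descendants.
The descendants' portion (£120,000) is divided into 3 shares of £40,000: Xiulan and Eamon each take £40,000; Lorcan's £40,000 share passes to Lorcan's issue.
Lorcan's share (£40,000) is divided into 2 shares of £20,000: Wyatt and Odalys each take £20,000.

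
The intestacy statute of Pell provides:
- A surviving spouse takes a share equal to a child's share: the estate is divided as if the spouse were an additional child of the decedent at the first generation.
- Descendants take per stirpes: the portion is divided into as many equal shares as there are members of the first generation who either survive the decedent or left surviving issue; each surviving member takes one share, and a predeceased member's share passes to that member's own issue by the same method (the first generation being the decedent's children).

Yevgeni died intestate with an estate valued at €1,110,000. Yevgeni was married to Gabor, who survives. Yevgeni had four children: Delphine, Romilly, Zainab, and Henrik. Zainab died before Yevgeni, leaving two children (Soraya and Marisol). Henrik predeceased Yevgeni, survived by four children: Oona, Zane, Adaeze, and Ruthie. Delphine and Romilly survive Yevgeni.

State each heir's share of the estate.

Gabor: €222,000; Delphine: €222,000; Romilly: €222,000; Soraya: €111,000; Marisol: €111,000; Oona: €55,500; Zane: €55,500; Adaeze: €55,500; Ruthie: €55,500

The spouse counts as an additional share at the children's level, so there are 5 primary shares of €222,000. Gabor takes one such share (€222,000).
The children's combined portion (€888,000) is divided into 4 shares of €222,000: Delphine and Romilly each take €222,000; Zainab's €222,000 share passes to Zainab's issue; Henrik's €222,000 share passes to Henrik's issue.
Zainab's share (€222,000) is divided into 2 shares of €111,000: Soraya and Marisol each take €111,000.
Henrik's share (€222,000) is divided into 4 shares of €55,500: Oona, Zane, Adaeze, and Ruthie each take €55,500.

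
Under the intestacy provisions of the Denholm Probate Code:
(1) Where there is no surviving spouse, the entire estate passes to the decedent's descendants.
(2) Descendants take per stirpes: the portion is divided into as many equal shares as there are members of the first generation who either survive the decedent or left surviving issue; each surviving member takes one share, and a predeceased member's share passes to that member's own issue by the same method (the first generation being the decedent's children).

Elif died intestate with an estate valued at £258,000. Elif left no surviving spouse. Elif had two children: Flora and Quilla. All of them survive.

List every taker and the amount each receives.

The entire £258,000 passes to the descendants.
That amount (£258,000) is divided into 2 shares of £129,000: Flora and Quilla each take £129,000.

Flora: £129,000; Quilla: £129,000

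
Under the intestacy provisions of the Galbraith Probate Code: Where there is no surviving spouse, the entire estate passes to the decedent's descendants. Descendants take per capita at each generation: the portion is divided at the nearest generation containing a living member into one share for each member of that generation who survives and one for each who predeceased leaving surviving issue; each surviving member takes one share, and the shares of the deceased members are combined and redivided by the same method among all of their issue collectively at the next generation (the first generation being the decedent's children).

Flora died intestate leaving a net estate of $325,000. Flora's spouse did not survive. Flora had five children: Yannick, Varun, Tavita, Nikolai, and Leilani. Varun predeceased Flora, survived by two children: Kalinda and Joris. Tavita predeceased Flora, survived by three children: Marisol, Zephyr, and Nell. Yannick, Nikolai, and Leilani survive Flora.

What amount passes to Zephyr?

The entire $325,000 passes to the descendants.
That amount ($325,000) is divided at the children's generation into 5 shares of $65,000. Yannick, Nikolai, and Leilani each take $65,000. The 2 shares of the deceased (Varun and Tavita) are combined into a pool of $130,000.
That pool ($130,000) is divided at the grandchildren's generation equally among Kalinda, Joris, Marisol, Zephyr, and Nell: $26,000 each.

Zephyr receives $26,000.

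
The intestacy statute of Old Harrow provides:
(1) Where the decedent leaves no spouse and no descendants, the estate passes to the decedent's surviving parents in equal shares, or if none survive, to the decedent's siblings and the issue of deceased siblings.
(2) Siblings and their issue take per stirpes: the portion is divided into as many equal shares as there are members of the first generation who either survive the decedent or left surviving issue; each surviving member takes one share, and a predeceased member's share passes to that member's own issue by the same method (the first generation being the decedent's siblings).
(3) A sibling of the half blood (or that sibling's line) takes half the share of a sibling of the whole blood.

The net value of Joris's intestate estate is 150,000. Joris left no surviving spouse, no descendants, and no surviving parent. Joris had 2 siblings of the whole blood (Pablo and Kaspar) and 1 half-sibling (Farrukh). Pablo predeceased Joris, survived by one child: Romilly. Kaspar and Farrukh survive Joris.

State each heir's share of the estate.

The entire 150,000 passes to the siblings and their issue.
Counting each half-blood sibling's line as half a unit, there are 5/2 units in 150,000, so one unit is 60,000. Whole-blood lines (Pablo and Kaspar) take 60,000 each; half-blood lines (Farrukh) take 30,000 each.
Pablo's share (60,000) passes entirely to Romilly.

Romilly: 60,000; Kaspar: 60,000; Farrukh: 30,000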